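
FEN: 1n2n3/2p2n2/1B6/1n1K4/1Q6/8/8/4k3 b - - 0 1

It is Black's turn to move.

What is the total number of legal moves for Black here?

4

Black to move; king on e1.
In check: yes, from the white queen on b4.
Legal moves: Ke2, Kf1, Kd1, Nc3+.
Count: 4.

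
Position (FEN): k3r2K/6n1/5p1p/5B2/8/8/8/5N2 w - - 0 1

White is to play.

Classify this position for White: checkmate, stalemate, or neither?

neither

White to move; white king on h8.
In check: yes, from the black rook on e8.
King squares — g7: available; h7: available; g8: attacked by Re8.
Legal moves for White: Kh7, Kxg7.
White is in check but has 2 legal moves → neither.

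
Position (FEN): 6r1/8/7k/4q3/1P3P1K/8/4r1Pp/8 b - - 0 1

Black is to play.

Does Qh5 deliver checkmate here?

After Qh5: white king on h4; in check: yes, from the black queen on h5.
King squares — g3: attacked by Rg8; h3: attacked by Qh5; g4: attacked by Qh5; g5: attacked by Qh5; h5: attacked by Kh6.
White has no legal moves → checkmate.

yes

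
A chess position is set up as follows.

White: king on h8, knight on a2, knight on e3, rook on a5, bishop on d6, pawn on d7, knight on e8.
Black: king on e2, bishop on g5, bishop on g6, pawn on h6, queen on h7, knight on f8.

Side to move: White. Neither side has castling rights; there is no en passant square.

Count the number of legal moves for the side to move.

0

White to move; king on h8.
In check: yes, from the black queen on h7.
Legal moves: none.
Count: 0.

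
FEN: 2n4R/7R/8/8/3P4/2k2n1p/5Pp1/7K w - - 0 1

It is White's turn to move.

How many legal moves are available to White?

White to move; king on h1.
In check: yes, from the black pawn on g2.
Legal moves: none.
Count: 0.

0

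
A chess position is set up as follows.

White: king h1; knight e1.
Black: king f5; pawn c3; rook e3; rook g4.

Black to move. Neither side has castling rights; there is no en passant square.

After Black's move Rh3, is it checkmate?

After Rh3: white king on h1; in check: yes, from the black rook on h3.
King squares — g1: attacked by Rg4; g2: attacked by Rg4; h2: attacked by Rh3.
White has no legal moves → checkmate.

yes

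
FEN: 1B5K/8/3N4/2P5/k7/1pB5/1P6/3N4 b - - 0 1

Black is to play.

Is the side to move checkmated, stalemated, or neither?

stalemate

Black to move; black king on a4.
In check: no.
King squares — a3: attacked by Pb2; b3: own pawn; b4: attacked by Bc3; a5: attacked by Bc3; b5: attacked by Nd6.
Legal moves for Black: none.
Not in check and no legal moves → stalemate.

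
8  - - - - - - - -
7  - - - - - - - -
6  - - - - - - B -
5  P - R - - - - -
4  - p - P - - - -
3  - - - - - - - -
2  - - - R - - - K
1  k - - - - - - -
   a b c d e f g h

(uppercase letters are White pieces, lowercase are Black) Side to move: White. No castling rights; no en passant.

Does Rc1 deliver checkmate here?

yes

After Rc1: black king on a1; in check: yes, from the white rook on c1.
King squares — b1: attacked by Rc1; a2: attacked by Rd2; b2: attacked by Rd2.
Black has no legal moves → checkmate.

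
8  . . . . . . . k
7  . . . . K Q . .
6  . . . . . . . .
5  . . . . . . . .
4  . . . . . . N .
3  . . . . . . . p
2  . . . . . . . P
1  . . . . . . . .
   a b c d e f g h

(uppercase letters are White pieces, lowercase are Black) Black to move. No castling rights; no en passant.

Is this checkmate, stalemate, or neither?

stalemate

Black to move; black king on h8.
In check: no.
King squares — g7: attacked by Qf7; h7: attacked by Qf7; g8: attacked by Qf7.
Legal moves for Black: none.
Not in check and no legal moves → stalemate.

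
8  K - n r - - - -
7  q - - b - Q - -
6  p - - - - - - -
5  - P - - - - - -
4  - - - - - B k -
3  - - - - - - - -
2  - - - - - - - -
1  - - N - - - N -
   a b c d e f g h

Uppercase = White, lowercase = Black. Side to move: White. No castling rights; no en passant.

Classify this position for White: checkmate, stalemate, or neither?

checkmate

White to move; white king on a8.
In check: yes, from the black queen on a7.
King squares — a7: attacked by Nc8; b7: attacked by Qa7; b8: attacked by Qa7.
Legal moves for White: none.
In check with no legal moves → checkmate.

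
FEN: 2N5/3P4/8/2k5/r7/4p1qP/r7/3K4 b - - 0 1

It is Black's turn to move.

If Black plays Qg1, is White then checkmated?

yes

After Qg1: white king on d1; in check: yes, from the black queen on g1.
King squares — c1: attacked by Qg1; e1: attacked by Qg1; c2: attacked by Ra2; d2: attacked by Ra2; e2: attacked by Ra2.
White has no legal moves → checkmate.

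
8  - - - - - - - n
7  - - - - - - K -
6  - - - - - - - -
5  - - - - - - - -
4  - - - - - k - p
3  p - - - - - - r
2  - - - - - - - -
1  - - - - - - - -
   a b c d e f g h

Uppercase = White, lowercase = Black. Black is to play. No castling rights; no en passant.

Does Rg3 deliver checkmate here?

After Rg3: white king on g7; in check: yes, from the black rook on g3.
White has 5 legal replies: Kxh8, Kf8, Kh7, Kh6, Kf6.
In check but a legal move exists → not checkmate.

no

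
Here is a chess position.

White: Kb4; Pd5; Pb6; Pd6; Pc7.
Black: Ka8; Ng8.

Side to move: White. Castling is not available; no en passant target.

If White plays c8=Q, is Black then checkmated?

yes

After c8=Q: black king on a8; in check: yes, from the white queen on c8.
King squares — a7: attacked by Pb6; b7: attacked by Qc8; b8: attacked by Qc8.
Black has no legal moves → checkmate.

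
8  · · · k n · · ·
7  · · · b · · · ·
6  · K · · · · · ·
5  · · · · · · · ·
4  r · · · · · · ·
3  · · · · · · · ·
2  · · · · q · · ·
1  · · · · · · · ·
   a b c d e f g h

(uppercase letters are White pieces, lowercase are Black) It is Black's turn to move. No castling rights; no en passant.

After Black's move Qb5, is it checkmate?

After Qb5: white king on b6; in check: yes, from the black queen on b5.
King squares — a5: attacked by Ra4; b5: attacked by Bd7; c5: attacked by Qb5; a6: attacked by Ra4; c6: attacked by Qb5; a7: attacked by Ra4; b7: attacked by Qb5; c7: attacked by Kd8.
White has no legal moves → checkmate.

yes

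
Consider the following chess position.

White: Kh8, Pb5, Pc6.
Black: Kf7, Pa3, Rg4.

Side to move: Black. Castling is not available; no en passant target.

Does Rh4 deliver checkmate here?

yes

After Rh4: white king on h8; in check: yes, from the black rook on h4.
King squares — g7: attacked by Kf7; h7: attacked by Rh4; g8: attacked by Kf7.
White has no legal moves → checkmate.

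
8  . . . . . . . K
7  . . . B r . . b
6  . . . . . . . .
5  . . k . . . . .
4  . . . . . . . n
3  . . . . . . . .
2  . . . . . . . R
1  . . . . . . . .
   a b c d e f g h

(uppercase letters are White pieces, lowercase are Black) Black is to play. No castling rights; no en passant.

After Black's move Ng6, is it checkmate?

yes

After Ng6: white king on h8; in check: yes, from the black knight on g6.
King squares — g7: attacked by Re7; h7: attacked by Re7; g8: attacked by Bh7.
White has no legal moves → checkmate.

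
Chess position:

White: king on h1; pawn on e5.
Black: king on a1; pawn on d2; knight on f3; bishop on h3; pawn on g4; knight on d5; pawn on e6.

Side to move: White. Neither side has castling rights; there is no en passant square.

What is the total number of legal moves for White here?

White to move; king on h1.
In check: no.
Legal moves: none.
Count: 0.

0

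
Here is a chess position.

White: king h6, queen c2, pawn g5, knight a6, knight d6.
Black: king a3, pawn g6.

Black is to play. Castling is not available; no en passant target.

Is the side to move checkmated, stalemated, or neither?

Black to move; black king on a3.
In check: no.
King squares — a2: attacked by Qc2; b2: attacked by Qc2; b3: attacked by Qc2; a4: attacked by Qc2; b4: attacked by Na6.
Legal moves for Black: none.
Not in check and no legal moves → stalemate.

stalemate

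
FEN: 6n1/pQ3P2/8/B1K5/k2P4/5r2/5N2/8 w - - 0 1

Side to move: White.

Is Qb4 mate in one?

yes

After Qb4: black king on a4; in check: yes, from the white queen on b4.
King squares — a3: attacked by Qb4; b3: attacked by Qb4; b4: attacked by Ba5; a5: attacked by Qb4; b5: attacked by Qb4.
Black has no legal moves → checkmate.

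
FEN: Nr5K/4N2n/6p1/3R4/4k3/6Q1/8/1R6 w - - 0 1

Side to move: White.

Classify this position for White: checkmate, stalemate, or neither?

neither

White to move; white king on h8.
In check: yes, from the black rook on b8.
King squares — g7: available; h7: available; g8: attacked by Rb8.
Legal moves for White: Kxh7, Kg7, Ng8, Nc8, Rd8, Qxb8, Rxb8.
White is in check but has 7 legal moves → neither.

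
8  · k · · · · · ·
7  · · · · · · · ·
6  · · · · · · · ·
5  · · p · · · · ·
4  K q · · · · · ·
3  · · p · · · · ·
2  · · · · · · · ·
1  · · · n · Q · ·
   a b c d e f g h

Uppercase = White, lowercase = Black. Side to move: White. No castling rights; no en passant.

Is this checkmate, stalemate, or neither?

checkmate

White to move; white king on a4.
In check: yes, from the black queen on b4.
King squares — a3: attacked by Qb4; b3: attacked by Qb4; b4: attacked by Pc5; a5: attacked by Qb4; b5: attacked by Qb4.
Legal moves for White: none.
In check with no legal moves → checkmate.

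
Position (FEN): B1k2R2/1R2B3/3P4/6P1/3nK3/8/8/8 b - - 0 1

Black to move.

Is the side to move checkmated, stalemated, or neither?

checkmate

Black to move; black king on c8.
In check: yes, from the white rook on f8.
King squares — b7: attacked by Ba8; c7: attacked by Pd6; d7: attacked by Rb7; b8: attacked by Rb7; d8: attacked by Be7.
Legal moves for Black: none.
In check with no legal moves → checkmate.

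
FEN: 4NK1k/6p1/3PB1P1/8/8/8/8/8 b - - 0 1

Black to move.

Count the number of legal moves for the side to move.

Black to move; king on h8.
In check: no.
Legal moves: none.
Count: 0.

0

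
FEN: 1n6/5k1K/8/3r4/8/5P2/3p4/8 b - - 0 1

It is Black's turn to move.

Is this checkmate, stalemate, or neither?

Black to move; black king on f7.
In check: no.
Legal moves for Black include: Nd7, Nc6, Na6, Kf8, Ke8, Ke7, Kf6, Ke6, Rd8, Rd7, Rd6, Rh5#, Rg5, Rf5, Re5, Rc5, Rb5, Ra5, ... (list truncated; more exist).
Black has legal moves and is not in check → neither.

neither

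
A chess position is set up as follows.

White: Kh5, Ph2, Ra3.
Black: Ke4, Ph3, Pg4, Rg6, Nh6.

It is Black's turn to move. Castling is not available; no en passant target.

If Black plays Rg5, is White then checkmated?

After Rg5: white king on h5; in check: yes, from the black rook on g5.
White has 3 legal replies: Kxh6, Kxg5, Kh4.
In check but a legal move exists → not checkmate.

no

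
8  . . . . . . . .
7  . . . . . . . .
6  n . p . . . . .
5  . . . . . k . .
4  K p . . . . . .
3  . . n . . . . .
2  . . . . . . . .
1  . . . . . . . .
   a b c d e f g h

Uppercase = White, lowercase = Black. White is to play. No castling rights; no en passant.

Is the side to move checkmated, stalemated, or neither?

White to move; white king on a4.
In check: yes, from the black knight on c3.
King squares — a3: attacked by Pb4; b3: available; b4: attacked by Na6; a5: available; b5: attacked by Nc3.
Legal moves for White: Ka5, Kb3.
White is in check but has 2 legal moves → neither.

neither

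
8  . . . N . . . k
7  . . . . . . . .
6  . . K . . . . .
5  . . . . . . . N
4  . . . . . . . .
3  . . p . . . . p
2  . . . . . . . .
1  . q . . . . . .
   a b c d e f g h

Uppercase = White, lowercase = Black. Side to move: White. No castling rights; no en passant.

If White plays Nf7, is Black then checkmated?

no

After Nf7: black king on h8; in check: yes, from the white knight on f7.
Black has 2 legal replies: Kg8, Kh7.
In check but a legal move exists → not checkmate.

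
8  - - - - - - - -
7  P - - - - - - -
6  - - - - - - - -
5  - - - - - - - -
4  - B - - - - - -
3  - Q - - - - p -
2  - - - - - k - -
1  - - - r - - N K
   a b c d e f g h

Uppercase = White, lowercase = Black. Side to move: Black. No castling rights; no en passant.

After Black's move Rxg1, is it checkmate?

yes

After Rxg1: white king on h1; in check: yes, from the black rook on g1.
King squares — g1: attacked by Kf2; g2: attacked by Rg1; h2: attacked by Pg3.
White has no legal moves → checkmate.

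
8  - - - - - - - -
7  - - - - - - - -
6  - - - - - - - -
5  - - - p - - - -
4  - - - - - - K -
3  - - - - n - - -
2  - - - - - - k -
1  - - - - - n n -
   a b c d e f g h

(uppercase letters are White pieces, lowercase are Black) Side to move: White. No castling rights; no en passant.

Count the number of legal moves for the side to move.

White to move; king on g4.
In check: yes, from the black knight on e3.
Legal moves: Kh5, Kg5, Kh4, Kf4.
Count: 4.

4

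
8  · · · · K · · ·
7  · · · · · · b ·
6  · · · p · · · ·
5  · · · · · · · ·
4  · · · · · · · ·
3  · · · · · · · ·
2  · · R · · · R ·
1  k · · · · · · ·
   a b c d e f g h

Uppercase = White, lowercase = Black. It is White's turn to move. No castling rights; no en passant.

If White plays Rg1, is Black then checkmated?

yes

After Rg1: black king on a1; in check: yes, from the white rook on g1.
King squares — b1: attacked by Rg1; a2: attacked by Rc2; b2: attacked by Rc2.
Black has no legal moves → checkmate.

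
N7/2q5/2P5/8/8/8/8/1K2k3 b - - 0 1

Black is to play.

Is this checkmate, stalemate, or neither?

Black to move; black king on e1.
In check: no.
Legal moves for Black include: Qd8, Qc8, Qb8+, Qh7+, Qg7, Qf7, Qe7, Qd7, Qb7+, Qa7, Qd6, Qxc6, Qb6+, Qe5, Qa5, Qf4, Qg3, Qh2, ... (list truncated; more exist).
Black has legal moves and is not in check → neither.

neither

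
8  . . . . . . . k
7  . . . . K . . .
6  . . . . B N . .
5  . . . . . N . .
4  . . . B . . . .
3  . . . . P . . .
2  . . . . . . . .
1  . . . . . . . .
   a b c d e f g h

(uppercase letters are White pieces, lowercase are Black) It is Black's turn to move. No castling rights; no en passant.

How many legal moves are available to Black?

0

Black to move; king on h8.
In check: no.
Legal moves: none.
Count: 0.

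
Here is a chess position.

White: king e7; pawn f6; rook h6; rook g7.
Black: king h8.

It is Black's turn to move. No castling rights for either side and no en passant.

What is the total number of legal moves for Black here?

Black to move; king on h8.
In check: yes, from the white rook on h6.
Legal moves: none.
Count: 0.

0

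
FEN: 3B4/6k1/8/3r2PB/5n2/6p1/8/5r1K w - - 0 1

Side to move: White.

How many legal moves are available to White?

White to move; king on h1.
In check: yes, from the black rook on f1.
Legal moves: none.
Count: 0.

0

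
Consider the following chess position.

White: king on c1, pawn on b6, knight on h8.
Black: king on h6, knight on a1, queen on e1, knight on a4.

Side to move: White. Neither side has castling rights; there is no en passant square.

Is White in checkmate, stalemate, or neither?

White to move; white king on c1.
In check: yes, from the black queen on e1.
King squares — b1: attacked by Qe1; d1: attacked by Qe1; b2: attacked by Na4; c2: attacked by Na1; d2: attacked by Qe1.
Legal moves for White: none.
In check with no legal moves → checkmate.

checkmate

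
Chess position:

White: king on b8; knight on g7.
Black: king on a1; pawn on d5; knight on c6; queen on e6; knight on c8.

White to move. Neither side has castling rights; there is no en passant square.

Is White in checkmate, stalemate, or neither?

White to move; white king on b8.
In check: yes, from the black knight on c6.
King squares — a7: attacked by Nc6; b7: available; c7: available; a8: available; c8: attacked by Qe6.
Legal moves for White: Ka8, Kc7, Kb7.
White is in check but has 3 legal moves → neither.

neither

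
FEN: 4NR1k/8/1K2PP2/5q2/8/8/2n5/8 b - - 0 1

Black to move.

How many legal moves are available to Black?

1

Black to move; king on h8.
In check: yes, from the white rook on f8.
Legal moves: Kh7.
Count: 1.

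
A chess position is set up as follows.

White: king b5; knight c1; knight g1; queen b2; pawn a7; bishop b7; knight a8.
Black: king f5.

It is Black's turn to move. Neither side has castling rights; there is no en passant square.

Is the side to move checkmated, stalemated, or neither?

neither

Black to move; black king on f5.
In check: no.
Legal moves for Black: Kg6, Ke6, Kg5, Kg4, Kf4.
Black has 5 legal moves and is not in check → neither.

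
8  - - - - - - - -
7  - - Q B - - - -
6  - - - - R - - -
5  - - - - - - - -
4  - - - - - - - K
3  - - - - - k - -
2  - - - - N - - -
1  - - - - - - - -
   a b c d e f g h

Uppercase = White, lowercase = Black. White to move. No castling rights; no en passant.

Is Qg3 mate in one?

yes

After Qg3: black king on f3; in check: yes, from the white queen on g3.
King squares — e2: attacked by Re6; f2: attacked by Qg3; g2: attacked by Qg3; e3: attacked by Qg3; g3: attacked by Ne2; e4: attacked by Re6; f4: attacked by Ne2; g4: attacked by Qg3.
Black has no legal moves → checkmate.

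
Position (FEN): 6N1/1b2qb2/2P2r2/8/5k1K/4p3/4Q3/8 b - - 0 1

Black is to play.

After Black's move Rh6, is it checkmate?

After Rh6: white king on h4; in check: yes, from the black rook on h6 and the black queen on e7.
King squares — g3: attacked by Kf4; h3: attacked by Rh6; g4: attacked by Kf4; g5: attacked by Kf4; h5: attacked by Rh6.
White has no legal moves → checkmate.

yes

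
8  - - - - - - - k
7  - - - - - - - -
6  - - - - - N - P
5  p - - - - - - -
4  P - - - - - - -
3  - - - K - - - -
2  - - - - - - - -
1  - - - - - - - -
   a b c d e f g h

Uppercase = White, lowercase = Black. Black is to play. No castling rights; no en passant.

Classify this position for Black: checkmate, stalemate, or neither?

Black to move; black king on h8.
In check: no.
King squares — g7: attacked by Ph6; h7: attacked by Nf6; g8: attacked by Nf6.
Legal moves for Black: none.
Not in check and no legal moves → stalemate.

stalemate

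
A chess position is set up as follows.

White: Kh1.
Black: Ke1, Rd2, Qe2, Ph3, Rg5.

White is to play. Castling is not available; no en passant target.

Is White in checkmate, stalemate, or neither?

stalemate

White to move; white king on h1.
In check: no.
King squares — g1: attacked by Rg5; g2: attacked by Qe2; h2: attacked by Qe2.
Legal moves for White: none.
Not in check and no legal moves → stalemate.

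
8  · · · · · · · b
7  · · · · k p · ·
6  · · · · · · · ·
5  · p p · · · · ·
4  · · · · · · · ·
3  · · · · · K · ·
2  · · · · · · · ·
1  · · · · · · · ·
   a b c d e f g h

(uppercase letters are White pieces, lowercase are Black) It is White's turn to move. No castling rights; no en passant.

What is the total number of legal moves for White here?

8

White to move; king on f3.
In check: no.
Legal moves: Kg4, Kf4, Ke4, Kg3, Ke3, Kg2, Kf2, Ke2.
Count: 8.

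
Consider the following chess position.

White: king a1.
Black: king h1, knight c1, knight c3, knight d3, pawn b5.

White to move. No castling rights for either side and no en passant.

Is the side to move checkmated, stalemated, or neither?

stalemate

White to move; white king on a1.
In check: no.
King squares — b1: attacked by Nc3; a2: attacked by Nc1; b2: attacked by Nd3.
Legal moves for White: none.
Not in check and no legal moves → stalemate.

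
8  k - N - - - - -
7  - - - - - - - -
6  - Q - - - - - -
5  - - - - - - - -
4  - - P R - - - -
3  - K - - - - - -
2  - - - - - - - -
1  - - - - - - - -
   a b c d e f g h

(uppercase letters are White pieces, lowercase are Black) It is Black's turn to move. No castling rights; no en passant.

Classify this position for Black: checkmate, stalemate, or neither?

stalemate

Black to move; black king on a8.
In check: no.
King squares — a7: attacked by Qb6; b7: attacked by Qb6; b8: attacked by Qb6.
Legal moves for Black: none.
Not in check and no legal moves → stalemate.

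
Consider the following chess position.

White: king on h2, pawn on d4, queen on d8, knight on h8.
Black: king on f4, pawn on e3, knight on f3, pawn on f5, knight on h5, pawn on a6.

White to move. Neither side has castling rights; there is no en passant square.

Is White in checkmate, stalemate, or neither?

neither

White to move; white king on h2.
In check: yes, from the black knight on f3.
Legal moves for White: Kh3, Kg2, Kh1.
White is in check but has 3 legal moves → neither.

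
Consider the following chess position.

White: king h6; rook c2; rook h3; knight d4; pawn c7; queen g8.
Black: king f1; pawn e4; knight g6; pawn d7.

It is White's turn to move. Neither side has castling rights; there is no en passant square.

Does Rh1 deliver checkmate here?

After Rh1: black king on f1; in check: yes, from the white rook on h1.
King squares — e1: attacked by Rh1; g1: attacked by Rh1; e2: attacked by Rc2; f2: attacked by Rc2; g2: attacked by Rc2.
Black has no legal moves → checkmate.

yes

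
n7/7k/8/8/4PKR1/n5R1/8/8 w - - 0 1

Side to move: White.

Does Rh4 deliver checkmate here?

After Rh4: black king on h7; in check: yes, from the white rook on h4.
King squares — g6: attacked by Rg3; h6: attacked by Rh4; g7: attacked by Rg3; g8: attacked by Rg3; h8: attacked by Rh4.
Black has no legal moves → checkmate.

yes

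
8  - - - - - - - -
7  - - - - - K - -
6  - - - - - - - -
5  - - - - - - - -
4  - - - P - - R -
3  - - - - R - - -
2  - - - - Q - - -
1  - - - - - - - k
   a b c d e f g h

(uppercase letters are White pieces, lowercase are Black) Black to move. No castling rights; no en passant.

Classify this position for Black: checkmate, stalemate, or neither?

stalemate

Black to move; black king on h1.
In check: no.
King squares — g1: attacked by Rg4; g2: attacked by Qe2; h2: attacked by Qe2.
Legal moves for Black: none.
Not in check and no legal moves → stalemate.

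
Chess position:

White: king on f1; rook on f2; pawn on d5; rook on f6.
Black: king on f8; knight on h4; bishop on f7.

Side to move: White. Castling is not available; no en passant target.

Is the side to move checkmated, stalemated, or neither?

neither

White to move; white king on f1.
In check: no.
Legal moves for White include: Rxf7+, Rh6, Rg6, Re6, Rd6, Rc6, Rb6, Ra6, R6f5, R6f4, R6f3, R2f5, R2f4, R2f3, Rh2, Rg2, Re2, Rd2, ... (list truncated; more exist).
White has legal moves and is not in check → neither.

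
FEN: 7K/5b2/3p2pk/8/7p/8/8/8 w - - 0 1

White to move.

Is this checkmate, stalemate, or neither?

stalemate

White to move; white king on h8.
In check: no.
King squares — g7: attacked by Kh6; h7: attacked by Kh6; g8: attacked by Bf7.
Legal moves for White: none.
Not in check and no legal moves → stalemate.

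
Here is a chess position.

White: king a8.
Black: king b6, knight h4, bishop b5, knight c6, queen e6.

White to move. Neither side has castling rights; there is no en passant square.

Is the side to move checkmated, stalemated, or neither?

stalemate

White to move; white king on a8.
In check: no.
King squares — a7: attacked by Kb6; b7: attacked by Kb6; b8: attacked by Nc6.
Legal moves for White: none.
Not in check and no legal moves → stalemate.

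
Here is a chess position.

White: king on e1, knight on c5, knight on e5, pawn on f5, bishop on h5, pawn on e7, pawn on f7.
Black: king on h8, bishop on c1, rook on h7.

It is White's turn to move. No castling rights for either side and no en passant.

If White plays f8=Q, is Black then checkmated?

After f8=Q: black king on h8; in check: yes, from the white queen on f8.
King squares — g7: attacked by Qf8; h7: own rook; g8: attacked by Qf8.
Black has no legal moves → checkmate.

yes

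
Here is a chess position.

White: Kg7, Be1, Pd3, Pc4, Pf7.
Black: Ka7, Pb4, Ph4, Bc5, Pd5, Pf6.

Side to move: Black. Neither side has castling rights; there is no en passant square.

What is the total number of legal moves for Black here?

Black to move; king on a7.
In check: no.
Legal moves: Kb8, Ka8, Kb7, Kb6, Ka6, Bf8+, Be7, Bd6, Bb6, Bd4, Be3, Bf2, Bg1, dxc4, f5, d4, h3, b3.
Count: 18.

18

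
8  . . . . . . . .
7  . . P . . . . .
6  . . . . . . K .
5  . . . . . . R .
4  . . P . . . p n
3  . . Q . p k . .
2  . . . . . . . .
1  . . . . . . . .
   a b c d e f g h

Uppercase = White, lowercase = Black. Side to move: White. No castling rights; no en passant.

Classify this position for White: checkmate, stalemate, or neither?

neither

White to move; white king on g6.
In check: yes, from the black knight on h4.
Legal moves for White: Kh7, Kg7, Kf7, Kh6, Kf6, Kh5.
White is in check but has 6 legal moves → neither.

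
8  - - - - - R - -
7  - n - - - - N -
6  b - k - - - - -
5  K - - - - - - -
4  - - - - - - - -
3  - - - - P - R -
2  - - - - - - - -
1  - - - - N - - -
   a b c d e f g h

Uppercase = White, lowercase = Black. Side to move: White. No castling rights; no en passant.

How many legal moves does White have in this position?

3

White to move; king on a5.
In check: yes, from the black knight on b7.
Legal moves: Kxa6, Kb4, Ka4.
Count: 3.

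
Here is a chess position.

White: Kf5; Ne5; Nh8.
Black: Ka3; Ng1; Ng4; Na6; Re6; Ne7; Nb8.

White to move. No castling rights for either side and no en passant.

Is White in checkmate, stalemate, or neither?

White to move; white king on f5.
In check: yes, from the black knight on e7.
King squares — e4: available; f4: available; g4: available; e5: own knight; g5: available; e6: available; f6: attacked by Ng4; g6: attacked by Re6.
Legal moves for White: Kxe6, Kg5, Kxg4, Kf4, Ke4.
White is in check but has 5 legal moves → neither.

neither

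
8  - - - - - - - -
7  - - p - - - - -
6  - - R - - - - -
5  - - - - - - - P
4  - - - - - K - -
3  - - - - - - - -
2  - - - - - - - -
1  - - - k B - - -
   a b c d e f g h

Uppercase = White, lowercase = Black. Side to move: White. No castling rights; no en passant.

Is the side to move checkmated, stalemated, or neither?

White to move; white king on f4.
In check: no.
Legal moves for White include: Rxc7, Rh6, Rg6, Rf6, Re6, Rd6+, Rb6, Ra6, Rc5, Rc4, Rc3, Rc2, Rc1+, Kg5, Kf5, Ke5, Kg4, Ke4, ... (list truncated; more exist).
White has legal moves and is not in check → neither.

neither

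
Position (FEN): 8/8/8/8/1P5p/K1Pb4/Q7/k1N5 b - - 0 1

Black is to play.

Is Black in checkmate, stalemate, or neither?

checkmate

Black to move; black king on a1.
In check: yes, from the white queen on a2.
King squares — b1: attacked by Qa2; a2: attacked by Nc1; b2: attacked by Qa2.
Legal moves for Black: none.
In check with no legal moves → checkmate.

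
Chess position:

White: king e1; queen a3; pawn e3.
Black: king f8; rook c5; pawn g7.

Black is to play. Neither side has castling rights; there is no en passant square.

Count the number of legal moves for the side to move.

Black to move; king on f8.
In check: no.
Legal moves: Kg8, Ke8, Kf7, Ke7, g6, g5.
Count: 6.

6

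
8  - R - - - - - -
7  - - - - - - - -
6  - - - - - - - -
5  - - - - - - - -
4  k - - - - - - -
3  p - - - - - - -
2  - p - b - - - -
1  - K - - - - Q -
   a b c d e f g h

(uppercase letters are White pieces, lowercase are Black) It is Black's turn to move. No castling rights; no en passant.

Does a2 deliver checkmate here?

After a2: white king on b1; in check: yes, from the black pawn on a2.
White has 3 legal replies: Kc2, Kxb2, Kxa2.
In check but a legal move exists → not checkmate.

no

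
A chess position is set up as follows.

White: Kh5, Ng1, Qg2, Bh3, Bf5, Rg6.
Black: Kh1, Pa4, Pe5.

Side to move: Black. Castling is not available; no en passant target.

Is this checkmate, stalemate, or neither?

Black to move; black king on h1.
In check: yes, from the white queen on g2.
King squares — g1: attacked by Qg2; g2: attacked by Bh3; h2: attacked by Qg2.
Legal moves for Black: none.
In check with no legal moves → checkmate.

checkmate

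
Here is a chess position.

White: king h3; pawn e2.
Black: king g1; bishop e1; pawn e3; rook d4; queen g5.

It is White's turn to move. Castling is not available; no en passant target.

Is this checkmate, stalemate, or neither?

White to move; white king on h3.
In check: no.
King squares — g2: attacked by Kg1; h2: attacked by Kg1; g3: attacked by Be1; g4: attacked by Rd4; h4: attacked by Be1.
Legal moves for White: none.
Not in check and no legal moves → stalemate.

stalemate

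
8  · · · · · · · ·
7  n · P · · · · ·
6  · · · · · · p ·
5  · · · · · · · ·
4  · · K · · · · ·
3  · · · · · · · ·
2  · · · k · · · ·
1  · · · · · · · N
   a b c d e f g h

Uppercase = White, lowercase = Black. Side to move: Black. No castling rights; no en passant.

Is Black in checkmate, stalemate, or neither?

Black to move; black king on d2.
In check: no.
Legal moves for Black: Nc8, Nc6, Nb5, Ke3, Ke2, Kc2, Ke1, Kd1, Kc1, g5.
Black has 10 legal moves and is not in check → neither.

neither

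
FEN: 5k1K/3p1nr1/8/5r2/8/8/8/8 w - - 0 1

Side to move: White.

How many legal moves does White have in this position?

0

White to move; king on h8.
In check: yes, from the black knight on f7.
Legal moves: none.
Count: 0.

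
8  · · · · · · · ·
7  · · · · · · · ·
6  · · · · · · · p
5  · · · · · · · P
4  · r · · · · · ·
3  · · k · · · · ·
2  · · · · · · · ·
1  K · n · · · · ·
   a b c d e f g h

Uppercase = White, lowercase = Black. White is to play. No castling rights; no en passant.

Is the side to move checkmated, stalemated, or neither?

stalemate

White to move; white king on a1.
In check: no.
King squares — b1: attacked by Rb4; a2: attacked by Nc1; b2: attacked by Kc3.
Legal moves for White: none.
Not in check and no legal moves → stalemate.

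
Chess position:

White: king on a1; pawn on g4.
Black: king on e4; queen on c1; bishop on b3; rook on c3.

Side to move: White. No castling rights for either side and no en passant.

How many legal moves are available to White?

White to move; king on a1.
In check: yes, from the black queen on c1.
Legal moves: none.
Count: 0.

0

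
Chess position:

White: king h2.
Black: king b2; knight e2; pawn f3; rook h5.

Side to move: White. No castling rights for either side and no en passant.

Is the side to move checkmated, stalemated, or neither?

checkmate

White to move; white king on h2.
In check: yes, from the black rook on h5.
King squares — g1: attacked by Ne2; h1: attacked by Rh5; g2: attacked by Pf3; g3: attacked by Ne2; h3: attacked by Rh5.
Legal moves for White: none.
In check with no legal moves → checkmate.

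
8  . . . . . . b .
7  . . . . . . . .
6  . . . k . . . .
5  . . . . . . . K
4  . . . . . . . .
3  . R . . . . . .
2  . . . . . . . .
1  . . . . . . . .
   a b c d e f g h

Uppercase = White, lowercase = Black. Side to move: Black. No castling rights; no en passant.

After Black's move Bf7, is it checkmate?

After Bf7: white king on h5; in check: yes, from the black bishop on f7.
White has 4 legal replies: Kh6, Kg5, Kh4, Kg4.
In check but a legal move exists → not checkmate.

no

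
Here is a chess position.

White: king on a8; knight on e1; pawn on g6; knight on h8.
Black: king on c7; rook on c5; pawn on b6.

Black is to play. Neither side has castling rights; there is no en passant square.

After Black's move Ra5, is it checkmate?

yes

After Ra5: white king on a8; in check: yes, from the black rook on a5.
King squares — a7: attacked by Ra5; b7: attacked by Kc7; b8: attacked by Kc7.
White has no legal moves → checkmate.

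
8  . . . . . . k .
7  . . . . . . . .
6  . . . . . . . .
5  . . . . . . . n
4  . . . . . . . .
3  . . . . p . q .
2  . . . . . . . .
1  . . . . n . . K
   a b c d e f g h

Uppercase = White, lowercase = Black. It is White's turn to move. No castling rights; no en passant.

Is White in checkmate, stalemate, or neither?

White to move; white king on h1.
In check: no.
King squares — g1: attacked by Qg3; g2: attacked by Ne1; h2: attacked by Qg3.
Legal moves for White: none.
Not in check and no legal moves → stalemate.

stalemate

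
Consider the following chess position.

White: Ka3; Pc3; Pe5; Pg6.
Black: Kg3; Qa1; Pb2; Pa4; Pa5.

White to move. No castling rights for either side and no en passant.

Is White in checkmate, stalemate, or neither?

White to move; white king on a3.
In check: yes, from the black queen on a1.
King squares — a2: attacked by Qa1; b2: attacked by Qa1; b3: attacked by Pa4; a4: attacked by Qa1; b4: attacked by Pa5.
Legal moves for White: none.
In check with no legal moves → checkmate.

checkmate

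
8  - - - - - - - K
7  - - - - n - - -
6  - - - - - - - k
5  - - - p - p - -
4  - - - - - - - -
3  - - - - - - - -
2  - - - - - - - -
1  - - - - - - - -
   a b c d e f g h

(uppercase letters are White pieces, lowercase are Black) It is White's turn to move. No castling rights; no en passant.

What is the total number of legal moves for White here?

0

White to move; king on h8.
In check: no.
Legal moves: none.
Count: 0.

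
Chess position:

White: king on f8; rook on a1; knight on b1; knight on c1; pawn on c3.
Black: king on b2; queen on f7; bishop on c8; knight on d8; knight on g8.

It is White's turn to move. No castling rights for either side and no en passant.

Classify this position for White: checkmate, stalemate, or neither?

checkmate

White to move; white king on f8.
In check: yes, from the black queen on f7.
King squares — e7: attacked by Qf7; f7: attacked by Nd8; g7: attacked by Qf7; e8: attacked by Qf7; g8: attacked by Qf7.
Legal moves for White: none.
In check with no legal moves → checkmate.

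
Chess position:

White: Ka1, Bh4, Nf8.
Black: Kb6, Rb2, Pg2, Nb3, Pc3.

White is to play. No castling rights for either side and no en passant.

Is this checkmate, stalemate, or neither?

checkmate

White to move; white king on a1.
In check: yes, from the black knight on b3.
King squares — b1: attacked by Rb2; a2: attacked by Rb2; b2: attacked by Pc3.
Legal moves for White: none.
In check with no legal moves → checkmate.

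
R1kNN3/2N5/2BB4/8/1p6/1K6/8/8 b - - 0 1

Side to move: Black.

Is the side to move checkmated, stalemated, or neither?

Black to move; black king on c8.
In check: yes, from the white rook on a8.
King squares — b7: attacked by Bc6; c7: attacked by Bd6; d7: attacked by Bc6; b8: attacked by Ra8; d8: attacked by Ra8.
Legal moves for Black: none.
In check with no legal moves → checkmate.

checkmate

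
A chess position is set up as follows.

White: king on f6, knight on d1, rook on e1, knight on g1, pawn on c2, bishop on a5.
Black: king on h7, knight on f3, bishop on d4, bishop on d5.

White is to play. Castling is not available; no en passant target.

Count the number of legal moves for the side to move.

White to move; king on f6.
In check: yes, from the black bishop on d4.
Legal moves: Ke7, Kf5, Re5.
Count: 3.

3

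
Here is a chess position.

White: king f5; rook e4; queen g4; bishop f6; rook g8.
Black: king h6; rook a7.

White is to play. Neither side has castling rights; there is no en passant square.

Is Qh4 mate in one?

yes

After Qh4: black king on h6; in check: yes, from the white queen on h4.
King squares — g5: attacked by Qh4; h5: attacked by Qh4; g6: attacked by Kf5; g7: attacked by Bf6; h7: attacked by Qh4.
Black has no legal moves → checkmate.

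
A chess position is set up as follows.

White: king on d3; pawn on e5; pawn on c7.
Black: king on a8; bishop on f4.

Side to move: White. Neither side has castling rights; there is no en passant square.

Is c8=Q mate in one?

no

After c8=Q: black king on a8; in check: yes, from the white queen on c8.
Black has 1 legal reply: Ka7.
In check but a legal move exists → not checkmate.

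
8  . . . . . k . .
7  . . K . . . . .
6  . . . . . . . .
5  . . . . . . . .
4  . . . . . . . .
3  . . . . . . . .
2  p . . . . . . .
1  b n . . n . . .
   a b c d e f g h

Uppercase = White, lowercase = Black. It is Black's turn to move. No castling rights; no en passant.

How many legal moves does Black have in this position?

19

Black to move; king on f8.
In check: no.
Legal moves: Kg8, Ke8, Kg7, Kf7, Ke7, Nf3, Nd3, Ng2, Nc2, Nc3, Na3, Nd2, Bh8, Bg7, Bf6, Be5+, Bd4, Bc3, Bb2.
Count: 19.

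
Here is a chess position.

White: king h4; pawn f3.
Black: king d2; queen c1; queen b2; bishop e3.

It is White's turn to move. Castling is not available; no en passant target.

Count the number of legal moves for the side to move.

White to move; king on h4.
In check: no.
Legal moves: Kh5, Kg4, Kh3, Kg3, f4.
Count: 5.

5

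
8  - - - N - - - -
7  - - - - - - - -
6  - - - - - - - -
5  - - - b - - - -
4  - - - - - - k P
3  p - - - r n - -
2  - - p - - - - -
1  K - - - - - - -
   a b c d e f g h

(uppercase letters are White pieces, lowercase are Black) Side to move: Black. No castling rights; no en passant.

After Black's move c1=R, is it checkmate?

After c1=R: white king on a1; in check: yes, from the black rook on c1.
King squares — b1: attacked by Rc1; a2: attacked by Bd5; b2: attacked by Pa3.
White has no legal moves → checkmate.

yes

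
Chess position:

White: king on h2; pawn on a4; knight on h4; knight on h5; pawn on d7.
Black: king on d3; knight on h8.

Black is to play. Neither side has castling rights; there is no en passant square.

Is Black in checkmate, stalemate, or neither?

Black to move; black king on d3.
In check: no.
Legal moves for Black: Nf7, Ng6, Ke4, Kd4, Kc4, Ke3, Kc3, Ke2, Kd2, Kc2.
Black has 10 legal moves and is not in check → neither.

neither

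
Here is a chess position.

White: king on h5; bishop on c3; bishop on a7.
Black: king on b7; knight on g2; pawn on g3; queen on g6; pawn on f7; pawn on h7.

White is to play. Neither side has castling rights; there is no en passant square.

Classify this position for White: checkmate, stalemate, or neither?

White to move; white king on h5.
In check: yes, from the black queen on g6.
King squares — g4: attacked by Qg6; h4: attacked by Ng2; g5: attacked by Qg6; g6: attacked by Pf7; h6: attacked by Qg6.
Legal moves for White: none.
In check with no legal moves → checkmate.

checkmate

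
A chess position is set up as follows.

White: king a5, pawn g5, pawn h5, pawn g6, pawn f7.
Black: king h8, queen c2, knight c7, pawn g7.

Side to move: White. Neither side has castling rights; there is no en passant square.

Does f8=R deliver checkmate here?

yes

After f8=R: black king on h8; in check: yes, from the white rook on f8.
King squares — g7: own pawn; h7: attacked by Pg6; g8: attacked by Rf8.
Black has no legal moves → checkmate.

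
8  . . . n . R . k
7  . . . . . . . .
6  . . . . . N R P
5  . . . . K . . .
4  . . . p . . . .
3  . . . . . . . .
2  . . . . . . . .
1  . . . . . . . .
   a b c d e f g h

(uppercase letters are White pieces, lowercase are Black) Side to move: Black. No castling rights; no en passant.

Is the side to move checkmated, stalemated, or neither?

Black to move; black king on h8.
In check: yes, from the white rook on f8.
King squares — g7: attacked by Rg6; h7: attacked by Nf6; g8: attacked by Nf6.
Legal moves for Black: none.
In check with no legal moves → checkmate.

checkmate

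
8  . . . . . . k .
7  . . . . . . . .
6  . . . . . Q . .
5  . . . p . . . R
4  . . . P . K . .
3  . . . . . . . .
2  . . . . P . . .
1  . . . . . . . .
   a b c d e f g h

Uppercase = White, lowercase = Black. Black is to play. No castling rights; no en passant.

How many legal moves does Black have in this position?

Black to move; king on g8.
In check: no.
Legal moves: none.
Count: 0.

0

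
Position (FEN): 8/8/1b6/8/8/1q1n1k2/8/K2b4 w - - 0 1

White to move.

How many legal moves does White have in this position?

White to move; king on a1.
In check: no.
Legal moves: none.
Count: 0.

0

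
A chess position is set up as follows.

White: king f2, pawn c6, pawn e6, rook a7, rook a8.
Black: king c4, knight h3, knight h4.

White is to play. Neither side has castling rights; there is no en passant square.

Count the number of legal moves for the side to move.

5

White to move; king on f2.
In check: yes, from the black knight on h3.
Legal moves: Kg3, Ke3, Ke2, Kf1, Ke1.
Count: 5.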